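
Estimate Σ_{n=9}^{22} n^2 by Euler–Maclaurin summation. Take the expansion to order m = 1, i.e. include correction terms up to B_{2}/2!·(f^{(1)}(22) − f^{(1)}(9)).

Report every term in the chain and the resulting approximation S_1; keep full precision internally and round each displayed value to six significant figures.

∫_9^22 x^2 dx evaluates to 3306.33.
Boundary: ½(f(9) + f(22)) = ½(81.0000 + 484.000) = 282.500.
So far: 3588.83.
Order-1 term: 1/12 · (44.0000 − 18.0000) = 2.16667.

S_1 ≈ 3591.00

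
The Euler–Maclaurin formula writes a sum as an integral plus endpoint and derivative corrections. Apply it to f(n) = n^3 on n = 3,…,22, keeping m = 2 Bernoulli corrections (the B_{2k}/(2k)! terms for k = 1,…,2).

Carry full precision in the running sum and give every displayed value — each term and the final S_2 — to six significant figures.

S_2 ≈ 64000.0

∫_3^22 x^3 dx evaluates to 58543.8.
Boundary: ½(f(3) + f(22)) = ½(27.0000 + 10648.0) = 5337.50.
Running total after boundary: 63881.2.
k=1: B_{2}/(2)! × [f^{(1)}(22) − f^{(1)}(3)] = 1/12 × (1452.00 − 27.0000) = 118.750.
Running total after k=1: 64000.0.
k=2: B_{4}/(4)! × [f^{(3)}(22) − f^{(3)}(3)] = −1/720 × (6.00000 − 6.00000) = 0.00000.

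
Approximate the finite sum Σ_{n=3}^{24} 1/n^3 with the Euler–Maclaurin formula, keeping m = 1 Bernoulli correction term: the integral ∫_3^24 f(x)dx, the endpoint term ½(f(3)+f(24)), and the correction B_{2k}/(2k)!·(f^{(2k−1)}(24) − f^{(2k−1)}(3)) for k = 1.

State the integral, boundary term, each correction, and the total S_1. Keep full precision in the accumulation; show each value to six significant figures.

S_1 ≈ 0.0763279

Integral: ∫_3^24 1/x^3 dx = 0.0546875.
Boundary: ½(f(3) + f(24)) = ½(0.0370370 + 7.23380e-05) = 0.0185547.
Integral + boundary = 0.0732422.
k=1: B_{2}/(2)! × [f^{(1)}(24) − f^{(1)}(3)] = 1/12 × (-9.04225e-06 − (-0.0370370)) = 0.00308567.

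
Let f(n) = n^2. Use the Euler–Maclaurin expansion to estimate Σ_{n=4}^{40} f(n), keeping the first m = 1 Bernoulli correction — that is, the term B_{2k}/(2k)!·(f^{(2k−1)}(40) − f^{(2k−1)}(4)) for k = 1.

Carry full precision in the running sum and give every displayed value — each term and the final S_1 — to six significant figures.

The integral term ∫_4^40 x^2 dx = 21312.0.
½[f(4) + f(40)] = ½[16.0000 + 1600.00] = 808.000.
Running total after boundary: 22120.0.
Correction k=1: B_{2}/2! · (f^{(1)}(40) − f^{(1)}(4)) = 1/12 · (80.0000 − 8.00000) = 6.00000.

S_1 ≈ 22126.0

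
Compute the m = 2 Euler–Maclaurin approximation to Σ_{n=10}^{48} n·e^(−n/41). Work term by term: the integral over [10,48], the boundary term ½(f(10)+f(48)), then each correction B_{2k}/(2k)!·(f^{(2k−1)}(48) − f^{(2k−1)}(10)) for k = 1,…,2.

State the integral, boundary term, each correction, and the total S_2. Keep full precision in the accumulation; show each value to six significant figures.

∫_10^48 x·e^(−x/41) dx evaluates to 506.732.
½[f(10) + f(48)] = ½[7.83564 + 14.8867] = 11.3612.
Integral + boundary = 518.093.
k=1: B_{2}/(2)! × [f^{(1)}(48) − f^{(1)}(10)] = 1/12 × (-0.0529507 − 0.592451) = -0.0537835.
Partial sum through k=1: 518.039.
k=2: B_{4}/(4)! × [f^{(3)}(48) − f^{(3)}(10)] = −1/720 × (0.000337495 − 0.00128470) = 1.31556e-06.

S_2 ≈ 518.039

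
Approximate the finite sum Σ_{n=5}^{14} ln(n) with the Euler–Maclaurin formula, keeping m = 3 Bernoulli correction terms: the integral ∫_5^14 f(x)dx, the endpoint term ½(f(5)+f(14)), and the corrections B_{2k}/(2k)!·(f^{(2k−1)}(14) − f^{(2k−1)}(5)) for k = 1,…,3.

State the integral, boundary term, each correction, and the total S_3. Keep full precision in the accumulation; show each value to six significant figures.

∫_5^14 ln(x) dx evaluates to 19.8996.
½[f(5) + f(14)] = ½[1.60944 + 2.63906] = 2.12425.
Running total after boundary: 22.0239.
k=1: B_{2}/(2)! × [f^{(1)}(14) − f^{(1)}(5)] = 1/12 × (0.0714286 − 0.200000) = -0.0107143.
Running total after k=1: 22.0131.
k=2: B_{4}/(4)! × [f^{(3)}(14) − f^{(3)}(5)] = −1/720 × (0.000728863 − 0.0160000) = 2.12099e-05.
Running total after k=2: 22.0132.
k=3: B_{6}/(6)! × [f^{(5)}(14) − f^{(5)}(5)] = 1/30240 × (4.46243e-05 − 0.00768000) = -2.52493e-07.

S_3 ≈ 22.0132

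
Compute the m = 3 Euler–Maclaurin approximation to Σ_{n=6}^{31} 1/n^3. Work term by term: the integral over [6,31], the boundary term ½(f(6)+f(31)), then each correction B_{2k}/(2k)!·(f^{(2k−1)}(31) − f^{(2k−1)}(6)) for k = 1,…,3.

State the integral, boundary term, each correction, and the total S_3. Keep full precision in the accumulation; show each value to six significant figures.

Integral: ∫_6^31 1/x^3 dx = 0.0133686.
½[f(6) + f(31)] = ½[0.00462963 + 3.35672e-05] = 0.00233160.
Running total after boundary: 0.0157002.
Correction k=1: B_{2}/2! · (f^{(1)}(31) − f^{(1)}(6)) = 1/12 · (-3.24844e-06 − (-0.00231481)) = 0.000192631.
After k=1: 0.0158928.
Correction k=2: B_{4}/4! · (f^{(3)}(31) − f^{(3)}(6)) = −1/720 · (-6.76054e-08 − (-0.00128601)) = -1.78603e-06.
After k=2: 0.0158910.
Correction k=3: B_{6}/6! · (f^{(5)}(31) − f^{(5)}(6)) = 1/30240 · (-2.95466e-09 − (-0.00150034)) = 4.96144e-08.

S_3 ≈ 0.0158911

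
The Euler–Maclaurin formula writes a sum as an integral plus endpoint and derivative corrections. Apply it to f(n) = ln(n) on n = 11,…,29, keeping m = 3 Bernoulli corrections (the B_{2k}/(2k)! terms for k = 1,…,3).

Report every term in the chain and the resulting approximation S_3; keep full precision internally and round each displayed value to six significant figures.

Integral: ∫_11^29 ln(x) dx = 53.2747.
Boundary: ½(f(11) + f(29)) = ½(2.39790 + 3.36730) = 2.88260.
Integral + boundary = 56.1573.
Correction k=1: B_{2}/2! · (f^{(1)}(29) − f^{(1)}(11)) = 1/12 · (0.0344828 − 0.0909091) = -0.00470219.
Partial sum through k=1: 56.1526.
Correction k=2: B_{4}/4! · (f^{(3)}(29) − f^{(3)}(11)) = −1/720 · (8.20042e-05 − 0.00150263) = 1.97309e-06.
Partial sum through k=2: 56.1526.
Correction k=3: B_{6}/6! · (f^{(5)}(29) − f^{(5)}(11)) = 1/30240 · (1.17010e-06 − 0.000149021) = -4.88925e-09.

S_3 ≈ 56.1526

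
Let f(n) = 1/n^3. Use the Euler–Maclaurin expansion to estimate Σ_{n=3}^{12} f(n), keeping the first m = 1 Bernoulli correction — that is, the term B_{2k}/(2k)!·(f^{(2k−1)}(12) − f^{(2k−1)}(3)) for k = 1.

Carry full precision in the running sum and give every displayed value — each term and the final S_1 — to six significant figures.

∫_3^12 1/x^3 dx evaluates to 0.0520833.
Boundary: ½(f(3) + f(12)) = ½(0.0370370 + 0.000578704) = 0.0188079.
So far: 0.0708912.
k=1: B_{2}/(2)! × [f^{(1)}(12) − f^{(1)}(3)] = 1/12 × (-0.000144676 − (-0.0370370)) = 0.00307436.

S_1 ≈ 0.0739656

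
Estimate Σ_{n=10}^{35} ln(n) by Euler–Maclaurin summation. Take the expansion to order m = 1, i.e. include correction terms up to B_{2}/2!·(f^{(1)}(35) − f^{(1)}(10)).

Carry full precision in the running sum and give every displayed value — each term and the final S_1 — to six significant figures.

S_1 ≈ 79.3343

∫_10^35 ln(x) dx evaluates to 76.4113.
½[f(10) + f(35)] = ½[2.30259 + 3.55535] = 2.92897.
Integral + boundary = 79.3403.
k=1: B_{2}/(2)! × [f^{(1)}(35) − f^{(1)}(10)] = 1/12 × (0.0285714 − 0.100000) = -0.00595238.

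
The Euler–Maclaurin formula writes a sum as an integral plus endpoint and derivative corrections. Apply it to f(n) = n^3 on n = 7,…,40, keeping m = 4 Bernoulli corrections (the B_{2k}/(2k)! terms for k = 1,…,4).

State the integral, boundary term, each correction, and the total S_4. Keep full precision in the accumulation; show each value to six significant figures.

S_4 ≈ 671959

Integral: ∫_7^40 x^3 dx = 639400.
½[f(7) + f(40)] = ½[343.000 + 64000.0] = 32171.5.
Integral + boundary = 671571.
Order-1 term: 1/12 · (4800.00 − 147.000) = 387.750.
Running total after k=1: 671959.
Order-2 term: −1/720 · (6.00000 − 6.00000) = 0.00000.
Running total after k=2: 671959.
Order-3 term: 1/30240 · (0.00000 − 0.00000) = 0.00000.
Running total after k=3: 671959.
Order-4 term: −1/1209600 · (0.00000 − 0.00000) = 0.00000.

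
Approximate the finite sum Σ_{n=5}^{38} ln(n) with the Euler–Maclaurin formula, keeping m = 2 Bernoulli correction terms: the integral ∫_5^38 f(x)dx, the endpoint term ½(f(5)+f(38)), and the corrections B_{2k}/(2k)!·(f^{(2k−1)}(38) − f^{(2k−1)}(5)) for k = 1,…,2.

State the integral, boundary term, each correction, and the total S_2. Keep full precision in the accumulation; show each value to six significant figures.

∫_5^38 ln(x) dx evaluates to 97.1811.
½[f(5) + f(38)] = ½[1.60944 + 3.63759] = 2.62351.
Running total after boundary: 99.8046.
Order-1 term: 1/12 · (0.0263158 − 0.200000) = -0.0144737.
Partial sum through k=1: 99.7901.
Order-2 term: −1/720 · (3.64485e-05 − 0.0160000) = 2.21716e-05.

S_2 ≈ 99.7901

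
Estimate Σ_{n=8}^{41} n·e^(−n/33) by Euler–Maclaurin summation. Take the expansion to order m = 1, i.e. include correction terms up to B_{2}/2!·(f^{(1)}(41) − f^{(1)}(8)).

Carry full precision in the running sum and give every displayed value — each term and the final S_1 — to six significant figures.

S_1 ≈ 365.767

The integral term ∫_8^41 x·e^(−x/33) dx = 356.765.
½[f(8) + f(41)] = ½[6.27779 + 11.8360] = 9.05691.
Integral + boundary = 365.822.
Correction k=1: B_{2}/2! · (f^{(1)}(41) − f^{(1)}(8)) = 1/12 · (-0.0699839 − 0.594487) = -0.0553726.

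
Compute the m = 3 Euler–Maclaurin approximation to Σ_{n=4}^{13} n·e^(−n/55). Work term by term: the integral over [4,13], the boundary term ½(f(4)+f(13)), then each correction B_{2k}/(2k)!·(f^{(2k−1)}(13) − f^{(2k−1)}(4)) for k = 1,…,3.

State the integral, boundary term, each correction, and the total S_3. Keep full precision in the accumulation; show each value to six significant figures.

S_3 ≈ 71.6415

∫_4^13 x·e^(−x/55) dx evaluates to 64.6717.
Endpoint term: (f(4) + f(13))/2 = (3.71942 + 10.2634)/2 = 6.99142.
Running total after boundary: 71.6631.
Order-1 term: 1/12 · (0.602886 − 0.862229) = -0.0216119.
Running total after k=1: 71.6415.
Order-2 term: −1/720 · (0.000721280 − 0.000899814) = 2.47963e-07.
Running total after k=2: 71.6415.
Order-3 term: 1/30240 · (4.10995e-07 − 5.00692e-07) = -2.96618e-12.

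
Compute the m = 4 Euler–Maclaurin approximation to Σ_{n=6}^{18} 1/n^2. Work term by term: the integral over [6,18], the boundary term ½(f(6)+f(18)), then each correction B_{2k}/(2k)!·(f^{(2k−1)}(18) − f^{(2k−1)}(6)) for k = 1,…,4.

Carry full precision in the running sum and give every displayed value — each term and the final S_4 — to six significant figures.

∫_6^18 1/x^2 dx evaluates to 0.111111.
Endpoint term: (f(6) + f(18))/2 = (0.0277778 + 0.00308642)/2 = 0.0154321.
So far: 0.126543.
Correction k=1: B_{2}/2! · (f^{(1)}(18) − f^{(1)}(6)) = 1/12 · (-0.000342936 − (-0.00925926)) = 0.000743027.
Running total after k=1: 0.127286.
Correction k=2: B_{4}/4! · (f^{(3)}(18) − f^{(3)}(6)) = −1/720 · (-1.27013e-05 − (-0.00308642)) = -4.26905e-06.
Running total after k=2: 0.127282.
Correction k=3: B_{6}/6! · (f^{(5)}(18) − f^{(5)}(6)) = 1/30240 · (-1.17605e-06 − (-0.00257202)) = 8.50146e-08.
Running total after k=3: 0.127282.
Correction k=4: B_{8}/8! · (f^{(7)}(18) − f^{(7)}(6)) = −1/1209600 · (-2.03268e-07 − (-0.00400091)) = -3.30747e-09.

S_4 ≈ 0.127282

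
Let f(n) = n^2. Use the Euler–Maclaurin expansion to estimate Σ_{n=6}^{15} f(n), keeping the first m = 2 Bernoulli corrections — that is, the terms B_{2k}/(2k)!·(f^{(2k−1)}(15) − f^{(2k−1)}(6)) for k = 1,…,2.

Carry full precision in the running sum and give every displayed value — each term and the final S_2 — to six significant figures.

S_2 ≈ 1185.00

Integral: ∫_6^15 x^2 dx = 1053.00.
Boundary: ½(f(6) + f(15)) = ½(36.0000 + 225.000) = 130.500.
Running total after boundary: 1183.50.
Order-1 term: 1/12 · (30.0000 − 12.0000) = 1.50000.
After k=1: 1185.00.
Order-2 term: −1/720 · (0.00000 − 0.00000) = 0.00000.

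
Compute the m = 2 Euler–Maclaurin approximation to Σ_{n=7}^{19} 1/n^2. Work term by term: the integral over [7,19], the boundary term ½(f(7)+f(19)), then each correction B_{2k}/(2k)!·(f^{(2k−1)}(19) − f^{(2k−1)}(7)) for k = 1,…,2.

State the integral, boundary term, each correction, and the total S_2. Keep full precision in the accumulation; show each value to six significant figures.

Integral: ∫_7^19 1/x^2 dx = 0.0902256.
Endpoint term: (f(7) + f(19))/2 = (0.0204082 + 0.00277008)/2 = 0.0115891.
Integral + boundary = 0.101815.
k=1: B_{2}/(2)! × [f^{(1)}(19) − f^{(1)}(7)] = 1/12 × (-0.000291588 − (-0.00583090)) = 0.000461610.
Running total after k=1: 0.102276.
k=2: B_{4}/(4)! × [f^{(3)}(19) − f^{(3)}(7)] = −1/720 × (-9.69267e-06 − (-0.00142798)) = -1.96984e-06.

S_2 ≈ 0.102274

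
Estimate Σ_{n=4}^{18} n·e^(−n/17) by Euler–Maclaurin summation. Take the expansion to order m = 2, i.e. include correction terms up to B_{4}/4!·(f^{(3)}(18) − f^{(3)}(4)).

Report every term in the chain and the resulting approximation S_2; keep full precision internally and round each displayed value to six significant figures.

Integral: ∫_4^18 x·e^(−x/17) dx = 75.7669.
½[f(4) + f(18)] = ½[3.16135 + 6.24355] = 4.70245.
So far: 80.4694.
k=1: B_{2}/(2)! × [f^{(1)}(18) − f^{(1)}(4)] = 1/12 × (-0.0204037 − 0.604376) = -0.0520650.
After k=1: 80.4173.
k=2: B_{4}/(4)! × [f^{(3)}(18) − f^{(3)}(4)] = −1/720 × (0.00232984 − 0.00756074) = 7.26514e-06.

S_2 ≈ 80.4173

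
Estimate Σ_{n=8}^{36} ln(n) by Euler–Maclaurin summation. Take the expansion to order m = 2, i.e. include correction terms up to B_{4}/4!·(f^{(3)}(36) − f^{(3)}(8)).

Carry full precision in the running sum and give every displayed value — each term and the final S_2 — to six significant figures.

∫_8^36 ln(x) dx evaluates to 84.3711.
½[f(8) + f(36)] = ½[2.07944 + 3.58352] = 2.83148.
Integral + boundary = 87.2026.
Order-1 term: 1/12 · (0.0277778 − 0.125000) = -0.00810185.
After k=1: 87.1945.
Order-2 term: −1/720 · (4.28669e-05 − 0.00390625) = 5.36581e-06.

S_2 ≈ 87.1945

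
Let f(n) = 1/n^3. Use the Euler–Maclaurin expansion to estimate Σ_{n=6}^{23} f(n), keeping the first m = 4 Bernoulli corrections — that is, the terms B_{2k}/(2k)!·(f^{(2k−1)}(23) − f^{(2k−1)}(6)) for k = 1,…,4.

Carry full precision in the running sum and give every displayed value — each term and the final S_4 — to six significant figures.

S_4 ≈ 0.0154899

Integral: ∫_6^23 1/x^3 dx = 0.0129437.
½[f(6) + f(23)] = ½[0.00462963 + 8.21895e-05] = 0.00235591.
So far: 0.0152996.
k=1: B_{2}/(2)! × [f^{(1)}(23) − f^{(1)}(6)] = 1/12 × (-1.07204e-05 − (-0.00231481)) = 0.000192008.
Partial sum through k=1: 0.0154916.
k=2: B_{4}/(4)! × [f^{(3)}(23) − f^{(3)}(6)] = −1/720 × (-4.05307e-07 − (-0.00128601)) = -1.78556e-06.
Partial sum through k=2: 0.0154898.
k=3: B_{6}/(6)! × [f^{(5)}(23) − f^{(5)}(6)] = 1/30240 × (-3.21794e-08 − (-0.00150034)) = 4.96135e-08.
Partial sum through k=3: 0.0154899.
k=4: B_{8}/(8)! × [f^{(7)}(23) − f^{(7)}(6)] = −1/1209600 × (-4.37980e-09 − (-0.00300069)) = -2.48072e-09.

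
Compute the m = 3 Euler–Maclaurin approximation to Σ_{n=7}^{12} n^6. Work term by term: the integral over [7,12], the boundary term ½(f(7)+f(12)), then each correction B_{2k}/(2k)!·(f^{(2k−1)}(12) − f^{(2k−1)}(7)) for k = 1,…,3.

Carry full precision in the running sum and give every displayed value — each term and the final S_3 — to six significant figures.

S_3 ≈ 6.66878e+06

Integral: ∫_7^12 x^6 dx = 5.00118e+06.
Endpoint term: (f(7) + f(12))/2 = (117649 + 2.98598e+06)/2 = 1.55182e+06.
Running total after boundary: 6.55300e+06.
k=1: B_{2}/(2)! × [f^{(1)}(12) − f^{(1)}(7)] = 1/12 × (1.49299e+06 − 100842) = 116012.
After k=1: 6.66901e+06.
k=2: B_{4}/(4)! × [f^{(3)}(12) − f^{(3)}(7)] = −1/720 × (207360 − 41160.0) = -230.833.
After k=2: 6.66878e+06.
k=3: B_{6}/(6)! × [f^{(5)}(12) − f^{(5)}(7)] = 1/30240 × (8640.00 − 5040.00) = 0.119048.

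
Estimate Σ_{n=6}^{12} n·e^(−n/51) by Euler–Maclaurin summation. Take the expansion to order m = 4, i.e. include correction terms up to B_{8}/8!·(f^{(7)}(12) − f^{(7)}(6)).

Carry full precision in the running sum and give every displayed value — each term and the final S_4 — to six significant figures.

The integral term ∫_6^12 x·e^(−x/51) dx = 44.9942.
Boundary: ½(f(6) + f(12)) = ½(5.33406 + 9.48406) = 7.40906.
Running total after boundary: 52.4033.
Order-1 term: 1/12 · (0.604376 − 0.784420) = -0.0150037.
After k=1: 52.3883.
Order-2 term: −1/720 · (0.000840082 − 0.000985175) = 2.01518e-07.
After k=2: 52.3883.
Order-3 term: 1/30240 · (5.56632e-07 − 6.41586e-07) = -2.80932e-12.
After k=3: 52.3883.
Order-4 term: −1/1209600 · (3.03837e-10 − 3.47714e-10) = 3.62740e-17.

S_4 ≈ 52.3883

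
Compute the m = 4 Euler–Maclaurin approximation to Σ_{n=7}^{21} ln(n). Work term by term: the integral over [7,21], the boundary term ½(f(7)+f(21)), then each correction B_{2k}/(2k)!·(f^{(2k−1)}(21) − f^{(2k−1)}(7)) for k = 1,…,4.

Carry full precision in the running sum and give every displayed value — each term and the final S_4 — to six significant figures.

S_4 ≈ 38.8009

Integral: ∫_7^21 ln(x) dx = 36.3136.
Endpoint term: (f(7) + f(21))/2 = (1.94591 + 3.04452)/2 = 2.49522.
So far: 38.8088.
k=1: B_{2}/(2)! × [f^{(1)}(21) − f^{(1)}(7)] = 1/12 × (0.0476190 − 0.142857) = -0.00793651.
Running total after k=1: 38.8009.
k=2: B_{4}/(4)! × [f^{(3)}(21) − f^{(3)}(7)] = −1/720 × (0.000215959 − 0.00583090) = 7.79853e-06.
Running total after k=2: 38.8009.
k=3: B_{6}/(6)! × [f^{(5)}(21) − f^{(5)}(7)] = 1/30240 × (5.87645e-06 − 0.00142798) = -4.70271e-08.
Running total after k=3: 38.8009.
k=4: B_{8}/(8)! × [f^{(7)}(21) − f^{(7)}(7)] = −1/1209600 × (3.99758e-07 − 0.000874271) = 7.22447e-10.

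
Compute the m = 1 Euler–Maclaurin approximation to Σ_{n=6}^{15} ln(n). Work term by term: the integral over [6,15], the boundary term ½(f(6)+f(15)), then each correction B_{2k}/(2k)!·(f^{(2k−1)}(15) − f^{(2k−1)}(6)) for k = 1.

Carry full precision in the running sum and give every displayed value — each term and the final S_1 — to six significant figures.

S_1 ≈ 23.1118

The integral term ∫_6^15 ln(x) dx = 20.8702.
Boundary: ½(f(6) + f(15)) = ½(1.79176 + 2.70805) = 2.24990.
Integral + boundary = 23.1201.
Correction k=1: B_{2}/2! · (f^{(1)}(15) − f^{(1)}(6)) = 1/12 · (0.0666667 − 0.166667) = -0.00833333.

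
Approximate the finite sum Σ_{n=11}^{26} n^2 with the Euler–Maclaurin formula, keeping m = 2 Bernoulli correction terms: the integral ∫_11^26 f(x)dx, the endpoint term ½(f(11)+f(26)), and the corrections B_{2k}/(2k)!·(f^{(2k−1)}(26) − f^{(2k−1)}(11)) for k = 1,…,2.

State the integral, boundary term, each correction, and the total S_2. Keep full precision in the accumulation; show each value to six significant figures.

S_2 ≈ 5816.00

∫_11^26 x^2 dx evaluates to 5415.00.
½[f(11) + f(26)] = ½[121.000 + 676.000] = 398.500.
So far: 5813.50.
Order-1 term: 1/12 · (52.0000 − 22.0000) = 2.50000.
Running total after k=1: 5816.00.
Order-2 term: −1/720 · (0.00000 − 0.00000) = 0.00000.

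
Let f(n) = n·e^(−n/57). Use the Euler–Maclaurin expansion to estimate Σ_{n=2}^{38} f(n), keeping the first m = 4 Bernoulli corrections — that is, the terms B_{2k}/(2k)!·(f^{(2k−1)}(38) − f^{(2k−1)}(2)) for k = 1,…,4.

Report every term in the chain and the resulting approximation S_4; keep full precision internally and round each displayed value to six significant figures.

S_4 ≈ 477.550

Integral: ∫_2^38 x·e^(−x/57) dx = 466.892.
½[f(2) + f(38)] = ½[1.93104 + 19.5099] = 10.7204.
Integral + boundary = 477.613.
Order-1 term: 1/12 · (0.171139 − 0.931643) = -0.0633753.
Partial sum through k=1: 477.550.
Order-2 term: −1/720 · (0.000368721 − 0.000881097) = 7.11634e-07.
Partial sum through k=2: 477.550.
Order-3 term: 1/30240 · (2.10762e-07 − 4.54123e-07) = -8.04765e-12.
Partial sum through k=3: 477.550.
Order-4 term: −1/1209600 · (9.48099e-11 − 1.96078e-10) = 8.37201e-17.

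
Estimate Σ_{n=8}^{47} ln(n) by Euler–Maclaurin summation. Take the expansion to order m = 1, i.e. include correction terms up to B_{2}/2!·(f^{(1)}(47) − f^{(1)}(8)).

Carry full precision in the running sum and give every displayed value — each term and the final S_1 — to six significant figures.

S_1 ≈ 128.278

∫_8^47 ln(x) dx evaluates to 125.321.
Boundary: ½(f(8) + f(47)) = ½(2.07944 + 3.85015) = 2.96479.
Running total after boundary: 128.286.
Order-1 term: 1/12 · (0.0212766 − 0.125000) = -0.00864362.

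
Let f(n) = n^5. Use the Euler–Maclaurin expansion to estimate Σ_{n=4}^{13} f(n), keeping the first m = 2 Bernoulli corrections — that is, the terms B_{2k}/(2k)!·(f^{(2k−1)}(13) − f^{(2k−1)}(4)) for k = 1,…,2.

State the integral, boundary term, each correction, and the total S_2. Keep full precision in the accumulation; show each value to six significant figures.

S_2 ≈ 1.00172e+06

Integral: ∫_4^13 x^5 dx = 803786.
Endpoint term: (f(4) + f(13))/2 = (1024.00 + 371293)/2 = 186158.
Running total after boundary: 989944.
Correction k=1: B_{2}/2! · (f^{(1)}(13) − f^{(1)}(4)) = 1/12 · (142805 − 1280.00) = 11793.8.
Partial sum through k=1: 1.00174e+06.
Correction k=2: B_{4}/4! · (f^{(3)}(13) − f^{(3)}(4)) = −1/720 · (10140.0 − 960.000) = -12.7500.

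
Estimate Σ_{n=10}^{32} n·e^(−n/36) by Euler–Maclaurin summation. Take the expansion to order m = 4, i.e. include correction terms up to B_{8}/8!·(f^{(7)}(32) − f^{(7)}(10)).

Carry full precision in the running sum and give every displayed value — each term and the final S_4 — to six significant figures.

The integral term ∫_10^32 x·e^(−x/36) dx = 247.959.
½[f(10) + f(32)] = ½[7.57465 + 13.1556] = 10.3651.
Integral + boundary = 258.324.
k=1: B_{2}/(2)! × [f^{(1)}(32) − f^{(1)}(10)] = 1/12 × (0.0456791 − 0.547058) = -0.0417816.
Partial sum through k=1: 258.283.
k=2: B_{4}/(4)! × [f^{(3)}(32) − f^{(3)}(10)] = −1/720 × (0.000669679 − 0.00159104) = 1.27967e-06.
Partial sum through k=2: 258.283.
k=3: B_{6}/(6)! × [f^{(5)}(32) − f^{(5)}(10)] = 1/30240 × (1.00626e-06 − 2.12961e-06) = -3.71477e-11.
Partial sum through k=3: 258.283.
k=4: B_{8}/(8)! × [f^{(7)}(32) − f^{(7)}(10)] = −1/1209600 × (1.15416e-09 − 2.33916e-09) = 9.79666e-16.

S_4 ≈ 258.283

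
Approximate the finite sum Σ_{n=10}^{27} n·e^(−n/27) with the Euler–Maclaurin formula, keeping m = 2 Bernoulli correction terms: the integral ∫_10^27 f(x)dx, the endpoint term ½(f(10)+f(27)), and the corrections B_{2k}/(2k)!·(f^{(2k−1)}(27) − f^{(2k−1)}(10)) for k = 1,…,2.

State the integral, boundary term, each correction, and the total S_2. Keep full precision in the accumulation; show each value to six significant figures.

The integral term ∫_10^27 x·e^(−x/27) dx = 153.420.
Endpoint term: (f(10) + f(27))/2 = (6.90479 + 9.93274)/2 = 8.41877.
Integral + boundary = 161.839.
k=1: B_{2}/(2)! × [f^{(1)}(27) − f^{(1)}(10)] = 1/12 × (0.00000 − 0.434746) = -0.0362288.
After k=1: 161.802.
k=2: B_{4}/(4)! × [f^{(3)}(27) − f^{(3)}(10)] = −1/720 × (0.00100927 − 0.00249068) = 2.05751e-06.

S_2 ≈ 161.802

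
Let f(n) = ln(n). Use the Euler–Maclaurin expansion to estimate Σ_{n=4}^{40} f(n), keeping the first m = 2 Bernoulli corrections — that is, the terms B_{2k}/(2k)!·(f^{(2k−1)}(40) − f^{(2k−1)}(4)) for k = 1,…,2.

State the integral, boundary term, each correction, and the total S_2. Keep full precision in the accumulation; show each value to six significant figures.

S_2 ≈ 108.529

Integral: ∫_4^40 ln(x) dx = 106.010.
½[f(4) + f(40)] = ½[1.38629 + 3.68888] = 2.53759.
Integral + boundary = 108.548.
Order-1 term: 1/12 · (0.0250000 − 0.250000) = -0.0187500.
Partial sum through k=1: 108.529.
Order-2 term: −1/720 · (3.12500e-05 − 0.0312500) = 4.33594e-05.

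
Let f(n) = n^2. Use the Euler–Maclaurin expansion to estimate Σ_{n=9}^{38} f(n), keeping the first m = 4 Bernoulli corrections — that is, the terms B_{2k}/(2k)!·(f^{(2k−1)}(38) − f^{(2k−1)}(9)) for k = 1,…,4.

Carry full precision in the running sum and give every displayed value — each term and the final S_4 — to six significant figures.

S_4 ≈ 18815.0

∫_9^38 x^2 dx evaluates to 18047.7.
½[f(9) + f(38)] = ½[81.0000 + 1444.00] = 762.500.
Running total after boundary: 18810.2.
Order-1 term: 1/12 · (76.0000 − 18.0000) = 4.83333.
Partial sum through k=1: 18815.0.
Order-2 term: −1/720 · (0.00000 − 0.00000) = 0.00000.
Partial sum through k=2: 18815.0.
Order-3 term: 1/30240 · (0.00000 − 0.00000) = 0.00000.
Partial sum through k=3: 18815.0.
Order-4 term: −1/1209600 · (0.00000 − 0.00000) = 0.00000.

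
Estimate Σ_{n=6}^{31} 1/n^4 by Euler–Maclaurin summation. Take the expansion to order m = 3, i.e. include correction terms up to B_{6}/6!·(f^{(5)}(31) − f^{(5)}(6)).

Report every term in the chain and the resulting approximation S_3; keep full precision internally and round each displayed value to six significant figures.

The integral term ∫_6^31 1/x^4 dx = 0.00153202.
Boundary: ½(f(6) + f(31)) = ½(0.000771605 + 1.08281e-06) = 0.000386344.
So far: 0.00191836.
Order-1 term: 1/12 · (-1.39718e-07 − (-0.000514403)) = 4.28553e-05.
Running total after k=1: 0.00196122.
Order-2 term: −1/720 · (-4.36164e-09 − (-0.000428669)) = -5.95368e-07.
Running total after k=2: 0.00196062.
Order-3 term: 1/30240 · (-2.54164e-10 − (-0.000666819)) = 2.20509e-08.

S_3 ≈ 0.00196065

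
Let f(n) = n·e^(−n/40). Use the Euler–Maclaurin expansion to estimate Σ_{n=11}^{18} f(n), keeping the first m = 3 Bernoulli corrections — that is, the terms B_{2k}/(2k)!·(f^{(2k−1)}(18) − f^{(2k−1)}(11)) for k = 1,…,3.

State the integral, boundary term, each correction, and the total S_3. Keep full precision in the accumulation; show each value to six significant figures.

S_3 ≈ 80.1295

The integral term ∫_11^18 x·e^(−x/40) dx = 70.2298.
Endpoint term: (f(11) + f(18))/2 = (8.35529 + 11.4773)/2 = 9.91630.
Running total after boundary: 80.1461.
k=1: B_{2}/(2)! × [f^{(1)}(18) − f^{(1)}(11)] = 1/12 × (0.350695 − 0.550690) = -0.0166662.
Partial sum through k=1: 80.1295.
k=2: B_{4}/(4)! × [f^{(3)}(18) − f^{(3)}(11)] = −1/720 × (0.00101622 − 0.00129365) = 3.85314e-07.
Partial sum through k=2: 80.1295.
k=3: B_{6}/(6)! × [f^{(5)}(18) − f^{(5)}(11)] = 1/30240 × (1.13328e-06 − 1.40194e-06) = -8.88427e-12.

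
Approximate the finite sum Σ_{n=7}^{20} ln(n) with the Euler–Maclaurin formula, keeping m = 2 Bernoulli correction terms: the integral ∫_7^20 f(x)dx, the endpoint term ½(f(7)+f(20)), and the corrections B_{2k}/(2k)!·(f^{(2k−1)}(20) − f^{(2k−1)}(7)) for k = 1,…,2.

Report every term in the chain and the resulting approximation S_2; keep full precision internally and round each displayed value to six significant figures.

Integral: ∫_7^20 ln(x) dx = 33.2933.
Boundary: ½(f(7) + f(20)) = ½(1.94591 + 2.99573) = 2.47082.
Running total after boundary: 35.7641.
Order-1 term: 1/12 · (0.0500000 − 0.142857) = -0.00773810.
Partial sum through k=1: 35.7564.
Order-2 term: −1/720 · (0.000250000 − 0.00583090) = 7.75126e-06.

S_2 ≈ 35.7564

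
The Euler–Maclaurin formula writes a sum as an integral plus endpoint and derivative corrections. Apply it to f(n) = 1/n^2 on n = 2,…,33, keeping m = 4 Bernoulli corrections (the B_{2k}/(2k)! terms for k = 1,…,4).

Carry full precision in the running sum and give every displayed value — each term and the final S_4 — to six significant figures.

S_4 ≈ 0.615064

∫_2^33 1/x^2 dx evaluates to 0.469697.
Endpoint term: (f(2) + f(33))/2 = (0.250000 + 0.000918274)/2 = 0.125459.
So far: 0.595156.
k=1: B_{2}/(2)! × [f^{(1)}(33) − f^{(1)}(2)] = 1/12 × (-5.56529e-05 − (-0.250000)) = 0.0208287.
After k=1: 0.615985.
k=2: B_{4}/(4)! × [f^{(3)}(33) − f^{(3)}(2)] = −1/720 × (-6.13256e-07 − (-0.750000)) = -0.00104167.
After k=2: 0.614943.
k=3: B_{6}/(6)! × [f^{(5)}(33) − f^{(5)}(2)] = 1/30240 × (-1.68941e-08 − (-5.62500)) = 0.000186012.
After k=3: 0.615129.
k=4: B_{8}/(8)! × [f^{(7)}(33) − f^{(7)}(2)] = −1/1209600 × (-8.68750e-10 − (-78.7500)) = -6.51042e-05.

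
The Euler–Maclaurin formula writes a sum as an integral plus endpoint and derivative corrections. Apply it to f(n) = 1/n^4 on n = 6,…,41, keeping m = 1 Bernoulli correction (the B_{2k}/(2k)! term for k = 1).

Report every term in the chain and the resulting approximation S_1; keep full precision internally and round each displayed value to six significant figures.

S_1 ≈ 0.00196722

The integral term ∫_6^41 1/x^4 dx = 0.00153837.
Endpoint term: (f(6) + f(41))/2 = (0.000771605 + 3.53887e-07)/2 = 0.000385979.
Running total after boundary: 0.00192435.
Correction k=1: B_{2}/2! · (f^{(1)}(41) − f^{(1)}(6)) = 1/12 · (-3.45256e-08 − (-0.000514403)) = 4.28641e-05.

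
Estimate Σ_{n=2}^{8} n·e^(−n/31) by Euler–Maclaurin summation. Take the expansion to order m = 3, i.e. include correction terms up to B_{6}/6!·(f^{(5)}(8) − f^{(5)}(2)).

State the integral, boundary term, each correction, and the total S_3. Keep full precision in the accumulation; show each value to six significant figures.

∫_2^8 x·e^(−x/31) dx evaluates to 25.0766.
Endpoint term: (f(2) + f(8))/2 = (1.87504 + 6.18036)/2 = 4.02770.
Integral + boundary = 29.1043.
Correction k=1: B_{2}/2! · (f^{(1)}(8) − f^{(1)}(2)) = 1/12 · (0.573179 − 0.877036) = -0.0253214.
Running total after k=1: 29.0790.
Correction k=2: B_{4}/4! · (f^{(3)}(8) − f^{(3)}(2)) = −1/720 · (0.00220423 − 0.00286376) = 9.16014e-07.
Running total after k=2: 29.0790.
Correction k=3: B_{6}/6! · (f^{(5)}(8) − f^{(5)}(2)) = 1/30240 · (3.96673e-06 − 5.01030e-06) = -3.45096e-11.

S_3 ≈ 29.0790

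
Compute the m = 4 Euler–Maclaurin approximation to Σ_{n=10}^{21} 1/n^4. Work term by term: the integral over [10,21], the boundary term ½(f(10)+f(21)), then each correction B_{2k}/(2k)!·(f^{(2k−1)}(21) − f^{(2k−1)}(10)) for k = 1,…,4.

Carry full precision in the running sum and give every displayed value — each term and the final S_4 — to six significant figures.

∫_10^21 1/x^4 dx evaluates to 0.000297340.
Endpoint term: (f(10) + f(21))/2 = (0.000100000 + 5.14189e-06)/2 = 5.25709e-05.
Integral + boundary = 0.000349911.
Order-1 term: 1/12 · (-9.79408e-07 − (-4.00000e-05)) = 3.25172e-06.
After k=1: 0.000353163.
Order-2 term: −1/720 · (-6.66264e-08 − (-1.20000e-05)) = -1.65741e-08.
After k=2: 0.000353146.
Order-3 term: 1/30240 · (-8.46049e-09 − (-6.72000e-06)) = 2.21942e-10.
After k=3: 0.000353146.
Order-4 term: −1/1209600 · (-1.72663e-09 − (-6.04800e-06)) = -4.99857e-12.

S_4 ≈ 0.000353146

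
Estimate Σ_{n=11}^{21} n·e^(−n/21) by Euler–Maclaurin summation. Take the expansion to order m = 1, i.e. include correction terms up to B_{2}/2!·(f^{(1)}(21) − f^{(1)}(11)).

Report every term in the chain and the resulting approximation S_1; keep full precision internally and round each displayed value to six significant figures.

The integral term ∫_11^21 x·e^(−x/21) dx = 73.5291.
½[f(11) + f(21)] = ½[6.51486 + 7.72547] = 7.12016.
Running total after boundary: 80.6492.
Order-1 term: 1/12 · (0.00000 − 0.282029) = -0.0235024.

S_1 ≈ 80.6257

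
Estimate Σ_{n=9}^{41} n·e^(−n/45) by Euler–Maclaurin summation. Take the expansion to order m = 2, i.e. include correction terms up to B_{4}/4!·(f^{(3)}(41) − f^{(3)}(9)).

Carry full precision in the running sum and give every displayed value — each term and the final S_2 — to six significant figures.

∫_9^41 x·e^(−x/45) dx evaluates to 433.477.
½[f(9) + f(41)] = ½[7.36858 + 16.4852] = 11.9269.
Integral + boundary = 445.404.
k=1: B_{2}/(2)! × [f^{(1)}(41) − f^{(1)}(9)] = 1/12 × (0.0357402 − 0.654985) = -0.0516037.
Partial sum through k=1: 445.352.
k=2: B_{4}/(4)! × [f^{(3)}(41) − f^{(3)}(9)] = −1/720 × (0.000414763 − 0.00113207) = 9.96263e-07.

S_2 ≈ 445.352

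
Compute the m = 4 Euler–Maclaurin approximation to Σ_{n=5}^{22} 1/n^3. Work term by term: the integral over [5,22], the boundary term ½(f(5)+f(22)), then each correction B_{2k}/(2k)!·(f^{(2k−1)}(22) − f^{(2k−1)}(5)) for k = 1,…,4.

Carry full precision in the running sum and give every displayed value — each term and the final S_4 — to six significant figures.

Integral: ∫_5^22 1/x^3 dx = 0.0189669.
Boundary: ½(f(5) + f(22)) = ½(0.00800000 + 9.39144e-05) = 0.00404696.
So far: 0.0230139.
Order-1 term: 1/12 · (-1.28065e-05 − (-0.00480000)) = 0.000398933.
Partial sum through k=1: 0.0234128.
Order-2 term: −1/720 · (-5.29194e-07 − (-0.00384000)) = -5.33260e-06.
Partial sum through k=2: 0.0234075.
Order-3 term: 1/30240 · (-4.59218e-08 − (-0.00645120)) = 2.13332e-07.
Partial sum through k=3: 0.0234077.
Order-4 term: −1/1209600 · (-6.83135e-09 − (-0.0185795)) = -1.53600e-08.

S_4 ≈ 0.0234077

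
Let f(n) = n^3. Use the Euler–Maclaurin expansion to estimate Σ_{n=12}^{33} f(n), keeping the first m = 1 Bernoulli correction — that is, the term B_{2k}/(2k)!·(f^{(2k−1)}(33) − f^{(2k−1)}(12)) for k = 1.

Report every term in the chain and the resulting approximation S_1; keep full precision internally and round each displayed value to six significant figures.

The integral term ∫_12^33 x^3 dx = 291296.
½[f(12) + f(33)] = ½[1728.00 + 35937.0] = 18832.5.
Integral + boundary = 310129.
Order-1 term: 1/12 · (3267.00 − 432.000) = 236.250.

S_1 ≈ 310365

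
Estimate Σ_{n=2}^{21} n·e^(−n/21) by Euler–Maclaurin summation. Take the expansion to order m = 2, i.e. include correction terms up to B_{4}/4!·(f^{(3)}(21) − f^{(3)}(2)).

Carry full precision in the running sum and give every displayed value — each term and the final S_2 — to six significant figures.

S_2 ≈ 119.356

Integral: ∫_2^21 x·e^(−x/21) dx = 114.653.
Endpoint term: (f(2) + f(21))/2 = (1.81831 + 7.72547)/2 = 4.77189.
Integral + boundary = 119.425.
Order-1 term: 1/12 · (0.00000 − 0.822570) = -0.0685475.
Partial sum through k=1: 119.356.
Order-2 term: −1/720 · (0.00166839 − 0.00598840) = 6.00001e-06.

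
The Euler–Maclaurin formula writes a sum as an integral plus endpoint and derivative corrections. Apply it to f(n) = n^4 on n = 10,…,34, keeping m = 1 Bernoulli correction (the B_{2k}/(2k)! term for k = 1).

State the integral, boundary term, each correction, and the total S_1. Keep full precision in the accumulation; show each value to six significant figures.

Integral: ∫_10^34 x^4 dx = 9.06708e+06.
Endpoint term: (f(10) + f(34))/2 = (10000.0 + 1.33634e+06)/2 = 673168.
So far: 9.74025e+06.
Order-1 term: 1/12 · (157216 − 4000.00) = 12768.0.

S_1 ≈ 9.75302e+06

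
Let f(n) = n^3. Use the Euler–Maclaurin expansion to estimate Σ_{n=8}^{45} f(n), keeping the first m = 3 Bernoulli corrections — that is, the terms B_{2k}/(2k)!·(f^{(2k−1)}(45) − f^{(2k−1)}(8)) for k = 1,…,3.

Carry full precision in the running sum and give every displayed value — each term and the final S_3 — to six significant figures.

S_3 ≈ 1.07044e+06

∫_8^45 x^3 dx evaluates to 1.02413e+06.
Boundary: ½(f(8) + f(45)) = ½(512.000 + 91125.0) = 45818.5.
So far: 1.06995e+06.
Order-1 term: 1/12 · (6075.00 − 192.000) = 490.250.
Running total after k=1: 1.07044e+06.
Order-2 term: −1/720 · (6.00000 − 6.00000) = 0.00000.
Running total after k=2: 1.07044e+06.
Order-3 term: 1/30240 · (0.00000 − 0.00000) = 0.00000.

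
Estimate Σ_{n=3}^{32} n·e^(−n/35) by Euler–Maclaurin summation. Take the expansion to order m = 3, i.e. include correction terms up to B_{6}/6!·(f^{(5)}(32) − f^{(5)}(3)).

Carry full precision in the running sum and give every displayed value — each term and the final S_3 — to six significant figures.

∫_3^32 x·e^(−x/35) dx evaluates to 280.866.
½[f(3) + f(32)] = ½[2.75357 + 12.8257] = 7.78963.
Integral + boundary = 288.656.
Correction k=1: B_{2}/2! · (f^{(1)}(32) − f^{(1)}(3)) = 1/12 · (0.0343545 − 0.839183) = -0.0670690.
Partial sum through k=1: 288.589.
Correction k=2: B_{4}/4! · (f^{(3)}(32) − f^{(3)}(3)) = −1/720 · (0.000682416 − 0.00218359) = 2.08496e-06.
Partial sum through k=2: 288.589.
Correction k=3: B_{6}/6! · (f^{(5)}(32) − f^{(5)}(3)) = 1/30240 · (1.09126e-06 − 3.00582e-06) = -6.33123e-11.

S_3 ≈ 288.589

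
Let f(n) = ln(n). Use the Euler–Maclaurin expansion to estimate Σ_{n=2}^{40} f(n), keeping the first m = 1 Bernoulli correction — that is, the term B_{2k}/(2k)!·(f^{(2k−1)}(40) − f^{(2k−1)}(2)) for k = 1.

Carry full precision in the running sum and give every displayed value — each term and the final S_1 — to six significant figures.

S_1 ≈ 110.320

Integral: ∫_2^40 ln(x) dx = 108.169.
Endpoint term: (f(2) + f(40))/2 = (0.693147 + 3.68888)/2 = 2.19101.
Running total after boundary: 110.360.
Order-1 term: 1/12 · (0.0250000 − 0.500000) = -0.0395833.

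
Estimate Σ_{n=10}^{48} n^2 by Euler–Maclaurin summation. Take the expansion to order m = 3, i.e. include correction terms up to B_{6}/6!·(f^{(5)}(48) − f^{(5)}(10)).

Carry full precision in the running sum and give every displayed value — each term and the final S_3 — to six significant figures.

∫_10^48 x^2 dx evaluates to 36530.7.
½[f(10) + f(48)] = ½[100.000 + 2304.00] = 1202.00.
Integral + boundary = 37732.7.
k=1: B_{2}/(2)! × [f^{(1)}(48) − f^{(1)}(10)] = 1/12 × (96.0000 − 20.0000) = 6.33333.
Partial sum through k=1: 37739.0.
k=2: B_{4}/(4)! × [f^{(3)}(48) − f^{(3)}(10)] = −1/720 × (0.00000 − 0.00000) = 0.00000.
Partial sum through k=2: 37739.0.
k=3: B_{6}/(6)! × [f^{(5)}(48) − f^{(5)}(10)] = 1/30240 × (0.00000 − 0.00000) = 0.00000.

S_3 ≈ 37739.0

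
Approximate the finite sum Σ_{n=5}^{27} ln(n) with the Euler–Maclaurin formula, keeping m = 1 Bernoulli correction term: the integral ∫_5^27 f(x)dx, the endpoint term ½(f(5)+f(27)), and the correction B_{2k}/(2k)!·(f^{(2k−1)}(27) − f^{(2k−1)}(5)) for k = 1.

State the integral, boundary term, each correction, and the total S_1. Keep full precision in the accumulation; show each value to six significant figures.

S_1 ≈ 61.3795

∫_5^27 ln(x) dx evaluates to 58.9404.
½[f(5) + f(27)] = ½[1.60944 + 3.29584] = 2.45264.
So far: 61.3930.
Order-1 term: 1/12 · (0.0370370 − 0.200000) = -0.0135802.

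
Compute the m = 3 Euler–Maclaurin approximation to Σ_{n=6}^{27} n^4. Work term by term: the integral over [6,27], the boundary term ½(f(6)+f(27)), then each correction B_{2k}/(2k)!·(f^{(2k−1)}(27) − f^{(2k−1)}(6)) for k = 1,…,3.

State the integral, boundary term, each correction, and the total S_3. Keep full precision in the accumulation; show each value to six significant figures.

The integral term ∫_6^27 x^4 dx = 2.86823e+06.
½[f(6) + f(27)] = ½[1296.00 + 531441] = 266368.
Running total after boundary: 3.13459e+06.
k=1: B_{2}/(2)! × [f^{(1)}(27) − f^{(1)}(6)] = 1/12 × (78732.0 − 864.000) = 6489.00.
Running total after k=1: 3.14108e+06.
k=2: B_{4}/(4)! × [f^{(3)}(27) − f^{(3)}(6)] = −1/720 × (648.000 − 144.000) = -0.700000.
Running total after k=2: 3.14108e+06.
k=3: B_{6}/(6)! × [f^{(5)}(27) − f^{(5)}(6)] = 1/30240 × (0.00000 − 0.00000) = 0.00000.

S_3 ≈ 3.14108e+06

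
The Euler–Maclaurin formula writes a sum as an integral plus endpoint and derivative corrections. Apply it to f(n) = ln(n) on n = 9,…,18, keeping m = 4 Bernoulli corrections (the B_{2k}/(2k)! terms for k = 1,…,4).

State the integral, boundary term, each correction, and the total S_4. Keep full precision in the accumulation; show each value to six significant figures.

∫_9^18 ln(x) dx evaluates to 23.2517.
Endpoint term: (f(9) + f(18))/2 = (2.19722 + 2.89037)/2 = 2.54380.
So far: 25.7955.
k=1: B_{2}/(2)! × [f^{(1)}(18) − f^{(1)}(9)] = 1/12 × (0.0555556 − 0.111111) = -0.00462963.
Partial sum through k=1: 25.7908.
k=2: B_{4}/(4)! × [f^{(3)}(18) − f^{(3)}(9)] = −1/720 × (0.000342936 − 0.00274348) = 3.33410e-06.
Partial sum through k=2: 25.7908.
k=3: B_{6}/(6)! × [f^{(5)}(18) − f^{(5)}(9)] = 1/30240 × (1.27013e-05 − 0.000406442) = -1.30205e-08.
Partial sum through k=3: 25.7908.
k=4: B_{8}/(8)! × [f^{(7)}(18) − f^{(7)}(9)] = −1/1209600 × (1.17605e-06 − 0.000150534) = 1.23477e-10.

S_4 ≈ 25.7908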